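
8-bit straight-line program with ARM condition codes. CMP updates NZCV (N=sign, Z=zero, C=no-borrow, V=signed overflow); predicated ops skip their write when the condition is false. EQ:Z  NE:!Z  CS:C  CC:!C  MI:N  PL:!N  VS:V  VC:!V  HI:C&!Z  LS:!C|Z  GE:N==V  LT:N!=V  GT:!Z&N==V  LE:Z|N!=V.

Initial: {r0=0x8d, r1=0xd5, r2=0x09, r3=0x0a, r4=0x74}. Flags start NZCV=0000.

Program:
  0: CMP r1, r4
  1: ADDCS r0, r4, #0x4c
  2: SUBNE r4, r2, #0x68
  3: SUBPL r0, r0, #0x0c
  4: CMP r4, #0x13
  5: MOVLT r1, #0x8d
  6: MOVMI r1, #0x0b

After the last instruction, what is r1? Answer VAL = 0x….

0: ✓ CMP  NZCV=0011
1: ✓ ADDCS  r0←0xc0
2: ✓ SUBNE  r4←0xa1
3: ✓ SUBPL  r0←0xb4
4: ✓ CMP  NZCV=1010
5: ✓ MOVLT  r1←0x8d
6: ✓ MOVMI  r1←0x0b

VAL = 0x0b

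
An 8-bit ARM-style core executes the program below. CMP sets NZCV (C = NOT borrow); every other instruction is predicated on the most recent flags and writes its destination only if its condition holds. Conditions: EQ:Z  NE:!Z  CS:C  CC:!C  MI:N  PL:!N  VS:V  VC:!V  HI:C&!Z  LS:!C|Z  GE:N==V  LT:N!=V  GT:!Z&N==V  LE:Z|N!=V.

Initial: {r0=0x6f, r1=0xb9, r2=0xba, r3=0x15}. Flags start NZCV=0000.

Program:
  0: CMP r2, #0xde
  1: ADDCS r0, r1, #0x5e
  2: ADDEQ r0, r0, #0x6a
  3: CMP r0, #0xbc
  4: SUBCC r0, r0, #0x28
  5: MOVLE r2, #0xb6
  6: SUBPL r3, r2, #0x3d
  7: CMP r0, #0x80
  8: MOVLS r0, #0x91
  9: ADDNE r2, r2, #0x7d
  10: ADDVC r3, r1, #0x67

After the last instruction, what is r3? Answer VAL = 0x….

0: ✓ CMP  NZCV=1000
1: · ADDCS
2: · ADDEQ
3: ✓ CMP  NZCV=1001
4: ✓ SUBCC  r0←0x47
5: · MOVLE
6: · SUBPL
7: ✓ CMP  NZCV=1001
8: ✓ MOVLS  r0←0x91
9: ✓ ADDNE  r2←0x37
10: · ADDVC

VAL = 0x15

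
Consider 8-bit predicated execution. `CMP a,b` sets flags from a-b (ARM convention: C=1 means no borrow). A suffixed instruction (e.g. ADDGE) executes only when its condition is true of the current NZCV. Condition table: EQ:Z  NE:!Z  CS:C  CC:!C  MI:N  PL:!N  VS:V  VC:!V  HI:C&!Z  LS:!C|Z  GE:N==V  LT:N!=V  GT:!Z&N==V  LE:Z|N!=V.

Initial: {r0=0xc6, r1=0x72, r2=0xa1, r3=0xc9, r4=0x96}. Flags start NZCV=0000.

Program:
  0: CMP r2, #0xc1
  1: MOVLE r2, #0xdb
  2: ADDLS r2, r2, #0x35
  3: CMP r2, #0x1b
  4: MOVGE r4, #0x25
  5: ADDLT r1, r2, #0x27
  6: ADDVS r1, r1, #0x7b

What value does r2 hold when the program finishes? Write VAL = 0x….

0: ✓ CMP  NZCV=1000
1: ✓ MOVLE  r2←0xdb
2: ✓ ADDLS  r2←0x10
3: ✓ CMP  NZCV=1000
4: · MOVGE
5: ✓ ADDLT  r1←0x37
6: · ADDVS

VAL = 0x10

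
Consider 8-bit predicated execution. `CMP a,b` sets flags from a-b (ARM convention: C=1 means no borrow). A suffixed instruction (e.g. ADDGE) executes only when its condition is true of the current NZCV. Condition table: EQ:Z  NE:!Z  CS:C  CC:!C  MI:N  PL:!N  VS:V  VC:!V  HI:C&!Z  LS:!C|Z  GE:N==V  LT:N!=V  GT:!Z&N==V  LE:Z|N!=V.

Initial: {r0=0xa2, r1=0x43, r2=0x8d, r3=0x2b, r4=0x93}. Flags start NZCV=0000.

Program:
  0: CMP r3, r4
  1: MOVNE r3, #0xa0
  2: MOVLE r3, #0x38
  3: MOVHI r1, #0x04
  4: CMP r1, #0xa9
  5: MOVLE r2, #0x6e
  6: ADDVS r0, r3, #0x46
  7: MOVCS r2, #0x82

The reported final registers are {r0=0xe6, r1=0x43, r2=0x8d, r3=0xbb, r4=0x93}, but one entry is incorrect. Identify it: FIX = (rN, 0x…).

FIX = (r3, 0xa0)

[0] flags=1001 → (cmp)
[1] flags=1001 NE?T → r3=0xa0
[2] flags=1001 LE?F → skip
[3] flags=1001 HI?F → skip
[4] flags=1001 → (cmp)
[5] flags=1001 LE?F → skip
[6] flags=1001 VS?T → r0=0xe6
[7] flags=1001 CS?F → skip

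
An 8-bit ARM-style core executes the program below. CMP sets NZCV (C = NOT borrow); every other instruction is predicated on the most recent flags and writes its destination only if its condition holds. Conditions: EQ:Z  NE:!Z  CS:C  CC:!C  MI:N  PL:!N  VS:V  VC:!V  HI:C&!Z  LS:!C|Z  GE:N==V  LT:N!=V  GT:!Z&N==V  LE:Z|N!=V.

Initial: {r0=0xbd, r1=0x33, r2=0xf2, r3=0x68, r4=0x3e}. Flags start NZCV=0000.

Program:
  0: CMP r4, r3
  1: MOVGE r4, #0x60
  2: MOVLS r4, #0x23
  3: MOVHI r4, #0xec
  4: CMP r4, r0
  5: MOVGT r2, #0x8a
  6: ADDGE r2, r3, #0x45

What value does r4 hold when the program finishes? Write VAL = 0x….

VAL = 0x23

[0] flags=1000 → (cmp)
[1] flags=1000 GE?F → skip
[2] flags=1000 LS?T → r4=0x23
[3] flags=1000 HI?F → skip
[4] flags=0000 → (cmp)
[5] flags=0000 GT?T → r2=0x8a
[6] flags=0000 GE?T → r2=0xad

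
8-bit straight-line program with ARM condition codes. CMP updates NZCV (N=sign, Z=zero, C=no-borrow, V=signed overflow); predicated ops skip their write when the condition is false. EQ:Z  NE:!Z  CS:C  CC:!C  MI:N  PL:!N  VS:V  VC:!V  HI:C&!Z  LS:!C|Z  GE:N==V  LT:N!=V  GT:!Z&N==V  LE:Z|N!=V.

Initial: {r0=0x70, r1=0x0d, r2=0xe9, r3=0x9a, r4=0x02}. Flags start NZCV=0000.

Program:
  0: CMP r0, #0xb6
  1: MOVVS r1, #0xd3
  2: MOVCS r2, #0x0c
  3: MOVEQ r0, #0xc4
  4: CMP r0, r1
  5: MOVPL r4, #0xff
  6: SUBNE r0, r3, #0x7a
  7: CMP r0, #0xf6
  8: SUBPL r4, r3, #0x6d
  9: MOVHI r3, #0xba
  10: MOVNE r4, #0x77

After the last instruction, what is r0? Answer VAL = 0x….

VAL = 0x20

[0] flags=1001 → (cmp)
[1] flags=1001 VS?T → r1=0xd3
[2] flags=1001 CS?F → skip
[3] flags=1001 EQ?F → skip
[4] flags=1001 → (cmp)
[5] flags=1001 PL?F → skip
[6] flags=1001 NE?T → r0=0x20
[7] flags=0000 → (cmp)
[8] flags=0000 PL?T → r4=0x2d
[9] flags=0000 HI?F → skip
[10] flags=0000 NE?T → r4=0x77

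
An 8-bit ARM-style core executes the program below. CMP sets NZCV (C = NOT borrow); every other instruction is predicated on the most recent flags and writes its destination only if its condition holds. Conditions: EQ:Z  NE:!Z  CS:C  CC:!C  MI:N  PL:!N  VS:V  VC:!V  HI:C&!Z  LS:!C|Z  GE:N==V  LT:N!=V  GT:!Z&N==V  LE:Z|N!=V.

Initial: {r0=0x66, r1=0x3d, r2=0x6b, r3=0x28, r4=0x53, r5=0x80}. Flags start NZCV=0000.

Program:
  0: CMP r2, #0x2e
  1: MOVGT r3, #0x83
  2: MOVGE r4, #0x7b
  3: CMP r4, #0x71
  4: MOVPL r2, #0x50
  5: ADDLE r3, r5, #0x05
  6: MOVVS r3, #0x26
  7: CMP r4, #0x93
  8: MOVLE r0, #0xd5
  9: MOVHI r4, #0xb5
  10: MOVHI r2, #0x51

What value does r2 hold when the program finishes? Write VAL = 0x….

VAL = 0x50

[0] flags=0010 → (cmp)
[1] flags=0010 GT?T → r3=0x83
[2] flags=0010 GE?T → r4=0x7b
[3] flags=0010 → (cmp)
[4] flags=0010 PL?T → r2=0x50
[5] flags=0010 LE?F → skip
[6] flags=0010 VS?F → skip
[7] flags=1001 → (cmp)
[8] flags=1001 LE?F → skip
[9] flags=1001 HI?F → skip
[10] flags=1001 HI?F → skip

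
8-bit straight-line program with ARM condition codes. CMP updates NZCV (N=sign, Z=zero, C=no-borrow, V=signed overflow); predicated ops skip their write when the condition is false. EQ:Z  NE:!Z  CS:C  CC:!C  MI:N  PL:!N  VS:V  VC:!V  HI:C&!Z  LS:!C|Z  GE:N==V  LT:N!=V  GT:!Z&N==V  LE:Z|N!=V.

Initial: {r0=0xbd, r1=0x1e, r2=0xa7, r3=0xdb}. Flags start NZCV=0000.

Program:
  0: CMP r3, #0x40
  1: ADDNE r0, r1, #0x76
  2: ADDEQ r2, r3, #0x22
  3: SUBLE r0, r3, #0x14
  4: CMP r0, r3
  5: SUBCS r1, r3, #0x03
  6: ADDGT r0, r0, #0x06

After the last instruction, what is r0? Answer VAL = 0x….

0: ✓ CMP  NZCV=1010
1: ✓ ADDNE  r0←0x94
2: · ADDEQ
3: ✓ SUBLE  r0←0xc7
4: ✓ CMP  NZCV=1000
5: · SUBCS
6: · ADDGT

VAL = 0xc7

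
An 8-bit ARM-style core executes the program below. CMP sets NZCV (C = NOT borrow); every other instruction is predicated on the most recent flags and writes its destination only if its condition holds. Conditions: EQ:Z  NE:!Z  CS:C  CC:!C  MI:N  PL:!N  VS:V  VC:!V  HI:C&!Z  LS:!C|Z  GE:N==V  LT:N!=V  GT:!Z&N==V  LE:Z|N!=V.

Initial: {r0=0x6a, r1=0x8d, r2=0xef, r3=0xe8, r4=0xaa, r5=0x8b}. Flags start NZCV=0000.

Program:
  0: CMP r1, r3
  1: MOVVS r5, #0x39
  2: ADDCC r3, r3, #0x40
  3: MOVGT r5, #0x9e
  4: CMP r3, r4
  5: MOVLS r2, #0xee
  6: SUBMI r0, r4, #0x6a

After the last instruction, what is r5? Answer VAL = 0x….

[0] flags=1000 → (cmp)
[1] flags=1000 VS?F → skip
[2] flags=1000 CC?T → r3=0x28
[3] flags=1000 GT?F → skip
[4] flags=0000 → (cmp)
[5] flags=0000 LS?T → r2=0xee
[6] flags=0000 MI?F → skip

VAL = 0x8b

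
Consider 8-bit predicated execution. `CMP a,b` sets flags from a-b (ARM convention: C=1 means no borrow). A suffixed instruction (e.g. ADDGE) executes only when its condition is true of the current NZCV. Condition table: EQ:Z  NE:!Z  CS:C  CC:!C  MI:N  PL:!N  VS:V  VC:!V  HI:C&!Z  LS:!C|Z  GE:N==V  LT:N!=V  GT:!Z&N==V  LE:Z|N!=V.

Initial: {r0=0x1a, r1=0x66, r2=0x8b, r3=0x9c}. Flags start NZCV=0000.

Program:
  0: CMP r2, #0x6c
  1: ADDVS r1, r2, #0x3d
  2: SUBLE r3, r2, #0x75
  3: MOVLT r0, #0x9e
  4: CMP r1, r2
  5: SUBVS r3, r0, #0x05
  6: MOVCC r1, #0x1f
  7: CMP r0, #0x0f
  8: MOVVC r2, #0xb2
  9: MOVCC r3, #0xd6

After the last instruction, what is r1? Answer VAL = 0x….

[0] flags=0011 → (cmp)
[1] flags=0011 VS?T → r1=0xc8
[2] flags=0011 LE?T → r3=0x16
[3] flags=0011 LT?T → r0=0x9e
[4] flags=0010 → (cmp)
[5] flags=0010 VS?F → skip
[6] flags=0010 CC?F → skip
[7] flags=1010 → (cmp)
[8] flags=1010 VC?T → r2=0xb2
[9] flags=1010 CC?F → skip

VAL = 0xc8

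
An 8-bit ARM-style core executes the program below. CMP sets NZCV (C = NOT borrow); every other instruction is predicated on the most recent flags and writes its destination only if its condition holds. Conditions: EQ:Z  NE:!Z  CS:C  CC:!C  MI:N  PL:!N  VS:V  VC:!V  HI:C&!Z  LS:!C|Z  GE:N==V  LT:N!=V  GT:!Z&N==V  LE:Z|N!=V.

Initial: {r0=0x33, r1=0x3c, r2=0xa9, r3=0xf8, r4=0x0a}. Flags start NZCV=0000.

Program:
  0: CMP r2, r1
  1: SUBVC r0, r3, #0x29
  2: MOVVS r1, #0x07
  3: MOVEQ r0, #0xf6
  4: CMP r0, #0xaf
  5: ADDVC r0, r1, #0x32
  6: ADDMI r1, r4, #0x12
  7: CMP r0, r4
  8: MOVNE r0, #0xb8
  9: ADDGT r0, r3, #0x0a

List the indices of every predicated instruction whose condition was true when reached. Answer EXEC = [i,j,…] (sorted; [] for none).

EXEC = [2,6,8,9]

0: ✓ CMP  NZCV=0011
1: · SUBVC
2: ✓ MOVVS  r1←0x07
3: · MOVEQ
4: ✓ CMP  NZCV=1001
5: · ADDVC
6: ✓ ADDMI  r1←0x1c
7: ✓ CMP  NZCV=0010
8: ✓ MOVNE  r0←0xb8
9: ✓ ADDGT  r0←0x02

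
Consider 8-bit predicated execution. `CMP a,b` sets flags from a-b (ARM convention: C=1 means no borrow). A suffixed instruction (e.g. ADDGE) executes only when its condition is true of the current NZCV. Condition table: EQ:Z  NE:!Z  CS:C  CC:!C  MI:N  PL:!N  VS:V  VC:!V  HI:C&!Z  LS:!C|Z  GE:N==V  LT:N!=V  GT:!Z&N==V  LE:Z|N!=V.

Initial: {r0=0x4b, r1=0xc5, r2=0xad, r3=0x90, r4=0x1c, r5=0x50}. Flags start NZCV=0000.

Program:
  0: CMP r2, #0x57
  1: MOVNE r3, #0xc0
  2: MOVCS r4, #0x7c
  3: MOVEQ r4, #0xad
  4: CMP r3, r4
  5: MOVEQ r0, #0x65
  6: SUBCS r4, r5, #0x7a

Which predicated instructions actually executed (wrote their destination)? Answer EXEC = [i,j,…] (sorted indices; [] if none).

EXEC = [1,2,6]

0: ✓ CMP  NZCV=0011
1: ✓ MOVNE  r3←0xc0
2: ✓ MOVCS  r4←0x7c
3: · MOVEQ
4: ✓ CMP  NZCV=0011
5: · MOVEQ
6: ✓ SUBCS  r4←0xd6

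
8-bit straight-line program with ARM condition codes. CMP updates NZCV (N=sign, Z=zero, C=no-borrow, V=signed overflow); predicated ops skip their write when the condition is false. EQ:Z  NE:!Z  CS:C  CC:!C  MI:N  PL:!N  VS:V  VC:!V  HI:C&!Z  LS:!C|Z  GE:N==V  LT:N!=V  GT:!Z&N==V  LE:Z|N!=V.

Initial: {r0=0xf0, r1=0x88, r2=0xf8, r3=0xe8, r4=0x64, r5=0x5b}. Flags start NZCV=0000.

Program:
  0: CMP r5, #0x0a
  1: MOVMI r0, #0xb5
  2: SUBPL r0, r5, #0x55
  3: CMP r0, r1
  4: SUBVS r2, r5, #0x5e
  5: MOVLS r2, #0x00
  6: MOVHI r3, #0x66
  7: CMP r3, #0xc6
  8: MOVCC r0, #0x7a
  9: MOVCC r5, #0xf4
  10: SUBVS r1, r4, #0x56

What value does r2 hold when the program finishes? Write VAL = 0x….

VAL = 0x00

0: ✓ CMP  NZCV=0010
1: · MOVMI
2: ✓ SUBPL  r0←0x06
3: ✓ CMP  NZCV=0000
4: · SUBVS
5: ✓ MOVLS  r2←0x00
6: · MOVHI
7: ✓ CMP  NZCV=0010
8: · MOVCC
9: · MOVCC
10: · SUBVS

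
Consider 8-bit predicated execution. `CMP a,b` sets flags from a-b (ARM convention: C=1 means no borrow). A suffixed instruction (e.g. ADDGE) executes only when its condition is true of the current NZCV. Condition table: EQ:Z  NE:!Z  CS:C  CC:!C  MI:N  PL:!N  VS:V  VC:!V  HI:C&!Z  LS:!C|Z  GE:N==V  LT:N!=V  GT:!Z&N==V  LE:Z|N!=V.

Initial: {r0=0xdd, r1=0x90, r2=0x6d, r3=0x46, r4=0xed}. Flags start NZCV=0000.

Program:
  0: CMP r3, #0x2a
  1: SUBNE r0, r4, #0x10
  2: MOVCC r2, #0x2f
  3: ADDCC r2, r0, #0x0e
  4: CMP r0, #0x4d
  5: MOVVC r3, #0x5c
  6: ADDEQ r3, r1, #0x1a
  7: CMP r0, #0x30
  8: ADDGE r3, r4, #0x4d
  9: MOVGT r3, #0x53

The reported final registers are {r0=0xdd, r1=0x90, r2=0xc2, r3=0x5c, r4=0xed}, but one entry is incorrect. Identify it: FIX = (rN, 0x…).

[0] flags=0010 → (cmp)
[1] flags=0010 NE?T → r0=0xdd
[2] flags=0010 CC?F → skip
[3] flags=0010 CC?F → skip
[4] flags=1010 → (cmp)
[5] flags=1010 VC?T → r3=0x5c
[6] flags=1010 EQ?F → skip
[7] flags=1010 → (cmp)
[8] flags=1010 GE?F → skip
[9] flags=1010 GT?F → skip

FIX = (r2, 0x6d)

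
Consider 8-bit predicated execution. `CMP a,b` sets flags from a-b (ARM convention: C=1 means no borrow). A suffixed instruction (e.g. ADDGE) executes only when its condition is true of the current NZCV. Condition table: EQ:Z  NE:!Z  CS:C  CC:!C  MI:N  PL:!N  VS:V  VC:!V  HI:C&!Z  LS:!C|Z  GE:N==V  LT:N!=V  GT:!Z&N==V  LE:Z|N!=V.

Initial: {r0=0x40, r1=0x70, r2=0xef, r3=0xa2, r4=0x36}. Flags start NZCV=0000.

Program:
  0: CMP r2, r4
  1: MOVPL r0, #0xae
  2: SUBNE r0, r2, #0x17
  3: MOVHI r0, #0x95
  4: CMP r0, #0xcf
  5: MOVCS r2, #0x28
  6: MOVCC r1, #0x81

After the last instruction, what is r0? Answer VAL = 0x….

[0] flags=1010 → (cmp)
[1] flags=1010 PL?F → skip
[2] flags=1010 NE?T → r0=0xd8
[3] flags=1010 HI?T → r0=0x95
[4] flags=1000 → (cmp)
[5] flags=1000 CS?F → skip
[6] flags=1000 CC?T → r1=0x81

VAL = 0x95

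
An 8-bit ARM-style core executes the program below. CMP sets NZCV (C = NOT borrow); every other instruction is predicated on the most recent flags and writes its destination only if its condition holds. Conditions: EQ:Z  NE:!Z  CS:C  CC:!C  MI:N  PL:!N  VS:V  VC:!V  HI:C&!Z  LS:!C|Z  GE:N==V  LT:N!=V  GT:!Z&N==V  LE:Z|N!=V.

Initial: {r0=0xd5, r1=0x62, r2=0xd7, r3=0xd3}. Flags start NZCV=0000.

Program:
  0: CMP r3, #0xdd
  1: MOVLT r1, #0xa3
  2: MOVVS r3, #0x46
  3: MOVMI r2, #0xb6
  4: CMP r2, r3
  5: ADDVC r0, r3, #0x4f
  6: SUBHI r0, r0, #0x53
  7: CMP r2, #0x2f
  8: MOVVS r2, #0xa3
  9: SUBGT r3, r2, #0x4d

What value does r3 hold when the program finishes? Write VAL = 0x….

[0] flags=1000 → (cmp)
[1] flags=1000 LT?T → r1=0xa3
[2] flags=1000 VS?F → skip
[3] flags=1000 MI?T → r2=0xb6
[4] flags=1000 → (cmp)
[5] flags=1000 VC?T → r0=0x22
[6] flags=1000 HI?F → skip
[7] flags=1010 → (cmp)
[8] flags=1010 VS?F → skip
[9] flags=1010 GT?F → skip

VAL = 0xd3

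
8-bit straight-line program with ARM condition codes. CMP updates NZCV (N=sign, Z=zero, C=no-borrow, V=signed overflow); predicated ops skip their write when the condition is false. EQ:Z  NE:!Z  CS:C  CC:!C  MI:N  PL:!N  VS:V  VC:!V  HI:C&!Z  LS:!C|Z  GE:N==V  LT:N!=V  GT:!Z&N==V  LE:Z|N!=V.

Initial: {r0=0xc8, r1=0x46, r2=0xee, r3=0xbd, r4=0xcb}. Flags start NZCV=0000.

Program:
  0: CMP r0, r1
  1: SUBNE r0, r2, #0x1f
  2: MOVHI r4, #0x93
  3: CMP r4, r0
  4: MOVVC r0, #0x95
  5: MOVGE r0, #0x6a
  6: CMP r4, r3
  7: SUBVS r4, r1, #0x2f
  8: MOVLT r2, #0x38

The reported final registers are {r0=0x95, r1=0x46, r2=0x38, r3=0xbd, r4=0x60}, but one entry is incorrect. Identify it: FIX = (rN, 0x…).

FIX = (r4, 0x93)

[0] flags=1010 → (cmp)
[1] flags=1010 NE?T → r0=0xcf
[2] flags=1010 HI?T → r4=0x93
[3] flags=1000 → (cmp)
[4] flags=1000 VC?T → r0=0x95
[5] flags=1000 GE?F → skip
[6] flags=1000 → (cmp)
[7] flags=1000 VS?F → skip
[8] flags=1000 LT?T → r2=0x38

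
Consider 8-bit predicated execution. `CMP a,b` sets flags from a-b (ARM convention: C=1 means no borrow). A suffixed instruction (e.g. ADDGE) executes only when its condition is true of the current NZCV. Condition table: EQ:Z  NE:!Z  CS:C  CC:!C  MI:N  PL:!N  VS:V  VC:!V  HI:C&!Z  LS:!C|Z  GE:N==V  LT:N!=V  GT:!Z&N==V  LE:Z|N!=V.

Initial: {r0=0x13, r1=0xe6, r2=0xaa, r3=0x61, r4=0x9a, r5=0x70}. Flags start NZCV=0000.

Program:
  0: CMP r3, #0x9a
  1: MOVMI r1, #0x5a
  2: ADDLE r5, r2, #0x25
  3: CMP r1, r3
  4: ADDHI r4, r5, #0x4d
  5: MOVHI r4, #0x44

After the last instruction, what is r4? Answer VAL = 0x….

VAL = 0x9a

0: ✓ CMP  NZCV=1001
1: ✓ MOVMI  r1←0x5a
2: · ADDLE
3: ✓ CMP  NZCV=1000
4: · ADDHI
5: · MOVHI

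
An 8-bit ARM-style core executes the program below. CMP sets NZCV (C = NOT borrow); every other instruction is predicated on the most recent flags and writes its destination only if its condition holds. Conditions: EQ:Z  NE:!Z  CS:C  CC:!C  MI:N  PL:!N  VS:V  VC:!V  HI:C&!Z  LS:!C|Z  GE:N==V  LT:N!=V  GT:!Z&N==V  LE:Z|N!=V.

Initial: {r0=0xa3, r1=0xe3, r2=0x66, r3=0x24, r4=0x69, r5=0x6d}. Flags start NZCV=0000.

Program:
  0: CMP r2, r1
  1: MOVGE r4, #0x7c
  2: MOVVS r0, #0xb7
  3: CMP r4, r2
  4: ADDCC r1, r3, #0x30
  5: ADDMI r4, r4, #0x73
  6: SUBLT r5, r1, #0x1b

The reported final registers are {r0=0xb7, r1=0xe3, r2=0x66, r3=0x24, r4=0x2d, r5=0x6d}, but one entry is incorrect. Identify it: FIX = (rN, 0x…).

FIX = (r4, 0x7c)

[0] flags=1001 → (cmp)
[1] flags=1001 GE?T → r4=0x7c
[2] flags=1001 VS?T → r0=0xb7
[3] flags=0010 → (cmp)
[4] flags=0010 CC?F → skip
[5] flags=0010 MI?F → skip
[6] flags=0010 LT?F → skip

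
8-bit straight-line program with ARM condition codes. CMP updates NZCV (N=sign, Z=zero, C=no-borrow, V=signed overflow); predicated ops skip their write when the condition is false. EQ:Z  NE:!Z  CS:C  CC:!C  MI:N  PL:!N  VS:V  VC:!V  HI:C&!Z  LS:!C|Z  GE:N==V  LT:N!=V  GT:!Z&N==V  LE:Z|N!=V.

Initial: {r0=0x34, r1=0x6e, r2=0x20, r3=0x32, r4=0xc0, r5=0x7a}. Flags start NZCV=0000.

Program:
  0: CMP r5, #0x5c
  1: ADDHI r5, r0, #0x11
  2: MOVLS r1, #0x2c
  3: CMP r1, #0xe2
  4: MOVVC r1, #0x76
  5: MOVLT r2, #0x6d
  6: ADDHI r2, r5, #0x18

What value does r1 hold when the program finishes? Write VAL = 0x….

VAL = 0x6e

[0] flags=0010 → (cmp)
[1] flags=0010 HI?T → r5=0x45
[2] flags=0010 LS?F → skip
[3] flags=1001 → (cmp)
[4] flags=1001 VC?F → skip
[5] flags=1001 LT?F → skip
[6] flags=1001 HI?F → skip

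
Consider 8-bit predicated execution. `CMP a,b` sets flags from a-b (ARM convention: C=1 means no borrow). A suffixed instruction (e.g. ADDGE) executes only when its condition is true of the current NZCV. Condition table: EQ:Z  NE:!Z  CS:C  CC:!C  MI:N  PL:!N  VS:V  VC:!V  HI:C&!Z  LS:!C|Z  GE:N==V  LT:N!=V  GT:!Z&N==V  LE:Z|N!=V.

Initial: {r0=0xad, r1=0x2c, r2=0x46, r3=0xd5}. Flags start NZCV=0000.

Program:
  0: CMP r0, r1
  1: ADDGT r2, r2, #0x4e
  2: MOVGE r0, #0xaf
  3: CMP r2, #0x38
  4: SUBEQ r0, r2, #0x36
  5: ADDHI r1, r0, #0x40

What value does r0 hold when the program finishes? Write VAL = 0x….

[0] flags=1010 → (cmp)
[1] flags=1010 GT?F → skip
[2] flags=1010 GE?F → skip
[3] flags=0010 → (cmp)
[4] flags=0010 EQ?F → skip
[5] flags=0010 HI?T → r1=0xed

VAL = 0xad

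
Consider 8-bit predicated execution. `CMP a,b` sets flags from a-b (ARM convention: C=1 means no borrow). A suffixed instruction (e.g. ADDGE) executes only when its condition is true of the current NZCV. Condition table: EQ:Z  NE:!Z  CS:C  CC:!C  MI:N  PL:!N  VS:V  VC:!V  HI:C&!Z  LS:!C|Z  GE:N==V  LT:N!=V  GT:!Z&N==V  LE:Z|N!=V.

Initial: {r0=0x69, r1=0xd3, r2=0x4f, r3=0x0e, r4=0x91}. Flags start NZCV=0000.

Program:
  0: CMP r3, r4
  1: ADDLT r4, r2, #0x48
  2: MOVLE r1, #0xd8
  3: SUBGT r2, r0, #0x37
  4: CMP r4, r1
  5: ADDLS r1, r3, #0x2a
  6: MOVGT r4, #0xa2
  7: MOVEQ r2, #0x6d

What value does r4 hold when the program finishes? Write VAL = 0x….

VAL = 0x91

[0] flags=0000 → (cmp)
[1] flags=0000 LT?F → skip
[2] flags=0000 LE?F → skip
[3] flags=0000 GT?T → r2=0x32
[4] flags=1000 → (cmp)
[5] flags=1000 LS?T → r1=0x38
[6] flags=1000 GT?F → skip
[7] flags=1000 EQ?F → skip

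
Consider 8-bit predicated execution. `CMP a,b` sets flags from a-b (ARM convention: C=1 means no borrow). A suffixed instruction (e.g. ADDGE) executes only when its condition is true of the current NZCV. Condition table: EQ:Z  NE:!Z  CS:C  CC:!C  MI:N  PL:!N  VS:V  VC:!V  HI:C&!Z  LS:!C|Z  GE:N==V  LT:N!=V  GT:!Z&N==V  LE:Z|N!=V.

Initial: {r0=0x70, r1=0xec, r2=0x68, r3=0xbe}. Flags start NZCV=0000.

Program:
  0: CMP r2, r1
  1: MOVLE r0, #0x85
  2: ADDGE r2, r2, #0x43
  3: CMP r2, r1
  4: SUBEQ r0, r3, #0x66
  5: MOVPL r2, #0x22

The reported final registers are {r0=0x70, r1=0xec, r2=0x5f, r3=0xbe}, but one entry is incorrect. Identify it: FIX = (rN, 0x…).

[0] flags=0000 → (cmp)
[1] flags=0000 LE?F → skip
[2] flags=0000 GE?T → r2=0xab
[3] flags=1000 → (cmp)
[4] flags=1000 EQ?F → skip
[5] flags=1000 PL?F → skip

FIX = (r2, 0xab)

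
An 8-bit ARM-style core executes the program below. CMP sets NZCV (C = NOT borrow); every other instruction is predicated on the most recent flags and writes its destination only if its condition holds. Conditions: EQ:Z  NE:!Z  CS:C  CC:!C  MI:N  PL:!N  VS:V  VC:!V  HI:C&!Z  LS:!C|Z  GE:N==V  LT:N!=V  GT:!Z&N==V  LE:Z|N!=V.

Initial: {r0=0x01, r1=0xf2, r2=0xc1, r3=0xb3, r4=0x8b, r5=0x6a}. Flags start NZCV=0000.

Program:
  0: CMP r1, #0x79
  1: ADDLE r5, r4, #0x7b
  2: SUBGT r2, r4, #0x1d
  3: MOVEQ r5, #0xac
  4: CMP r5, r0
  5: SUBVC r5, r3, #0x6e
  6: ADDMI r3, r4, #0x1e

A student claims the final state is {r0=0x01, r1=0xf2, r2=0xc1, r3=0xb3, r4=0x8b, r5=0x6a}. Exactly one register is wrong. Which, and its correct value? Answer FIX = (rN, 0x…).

0: ✓ CMP  NZCV=0011
1: ✓ ADDLE  r5←0x06
2: · SUBGT
3: · MOVEQ
4: ✓ CMP  NZCV=0010
5: ✓ SUBVC  r5←0x45
6: · ADDMI

FIX = (r5, 0x45)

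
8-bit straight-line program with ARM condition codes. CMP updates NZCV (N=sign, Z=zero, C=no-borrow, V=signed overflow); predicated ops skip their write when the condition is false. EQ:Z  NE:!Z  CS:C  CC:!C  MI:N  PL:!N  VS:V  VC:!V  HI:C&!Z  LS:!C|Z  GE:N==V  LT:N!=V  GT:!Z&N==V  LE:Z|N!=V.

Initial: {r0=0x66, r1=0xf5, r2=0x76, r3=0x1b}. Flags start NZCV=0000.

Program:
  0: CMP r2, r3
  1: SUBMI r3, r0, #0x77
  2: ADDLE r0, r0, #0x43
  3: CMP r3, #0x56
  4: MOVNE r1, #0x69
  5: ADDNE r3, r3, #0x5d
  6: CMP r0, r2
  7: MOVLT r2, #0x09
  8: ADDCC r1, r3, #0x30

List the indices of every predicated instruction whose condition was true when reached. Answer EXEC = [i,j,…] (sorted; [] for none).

EXEC = [4,5,7,8]

[0] flags=0010 → (cmp)
[1] flags=0010 MI?F → skip
[2] flags=0010 LE?F → skip
[3] flags=1000 → (cmp)
[4] flags=1000 NE?T → r1=0x69
[5] flags=1000 NE?T → r3=0x78
[6] flags=1000 → (cmp)
[7] flags=1000 LT?T → r2=0x09
[8] flags=1000 CC?T → r1=0xa8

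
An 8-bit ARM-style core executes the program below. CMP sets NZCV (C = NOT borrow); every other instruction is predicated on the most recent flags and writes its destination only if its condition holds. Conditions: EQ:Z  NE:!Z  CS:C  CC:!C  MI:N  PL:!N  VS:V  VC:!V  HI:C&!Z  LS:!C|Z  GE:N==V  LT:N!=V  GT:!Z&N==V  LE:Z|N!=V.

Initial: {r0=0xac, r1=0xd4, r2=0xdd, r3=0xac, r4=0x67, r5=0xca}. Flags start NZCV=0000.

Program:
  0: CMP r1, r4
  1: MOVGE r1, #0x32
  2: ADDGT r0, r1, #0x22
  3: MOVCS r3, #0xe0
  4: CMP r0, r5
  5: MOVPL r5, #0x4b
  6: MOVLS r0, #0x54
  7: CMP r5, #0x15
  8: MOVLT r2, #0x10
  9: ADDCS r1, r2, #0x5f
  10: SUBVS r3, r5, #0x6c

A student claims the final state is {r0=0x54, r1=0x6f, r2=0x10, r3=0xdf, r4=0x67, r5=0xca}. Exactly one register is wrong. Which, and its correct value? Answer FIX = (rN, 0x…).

FIX = (r3, 0xe0)

[0] flags=0011 → (cmp)
[1] flags=0011 GE?F → skip
[2] flags=0011 GT?F → skip
[3] flags=0011 CS?T → r3=0xe0
[4] flags=1000 → (cmp)
[5] flags=1000 PL?F → skip
[6] flags=1000 LS?T → r0=0x54
[7] flags=1010 → (cmp)
[8] flags=1010 LT?T → r2=0x10
[9] flags=1010 CS?T → r1=0x6f
[10] flags=1010 VS?F → skip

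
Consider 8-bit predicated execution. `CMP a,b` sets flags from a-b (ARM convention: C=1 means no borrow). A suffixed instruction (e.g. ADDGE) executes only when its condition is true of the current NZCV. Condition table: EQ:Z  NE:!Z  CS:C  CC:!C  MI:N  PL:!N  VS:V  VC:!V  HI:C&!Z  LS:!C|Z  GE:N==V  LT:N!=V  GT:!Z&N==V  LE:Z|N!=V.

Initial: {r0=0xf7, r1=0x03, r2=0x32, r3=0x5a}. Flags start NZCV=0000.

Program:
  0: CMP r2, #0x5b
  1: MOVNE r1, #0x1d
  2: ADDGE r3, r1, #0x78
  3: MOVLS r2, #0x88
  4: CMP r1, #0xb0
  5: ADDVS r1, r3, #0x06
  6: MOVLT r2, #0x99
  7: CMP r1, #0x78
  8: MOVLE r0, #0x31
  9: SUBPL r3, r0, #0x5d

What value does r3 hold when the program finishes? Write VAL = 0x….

0: ✓ CMP  NZCV=1000
1: ✓ MOVNE  r1←0x1d
2: · ADDGE
3: ✓ MOVLS  r2←0x88
4: ✓ CMP  NZCV=0000
5: · ADDVS
6: · MOVLT
7: ✓ CMP  NZCV=1000
8: ✓ MOVLE  r0←0x31
9: · SUBPL

VAL = 0x5a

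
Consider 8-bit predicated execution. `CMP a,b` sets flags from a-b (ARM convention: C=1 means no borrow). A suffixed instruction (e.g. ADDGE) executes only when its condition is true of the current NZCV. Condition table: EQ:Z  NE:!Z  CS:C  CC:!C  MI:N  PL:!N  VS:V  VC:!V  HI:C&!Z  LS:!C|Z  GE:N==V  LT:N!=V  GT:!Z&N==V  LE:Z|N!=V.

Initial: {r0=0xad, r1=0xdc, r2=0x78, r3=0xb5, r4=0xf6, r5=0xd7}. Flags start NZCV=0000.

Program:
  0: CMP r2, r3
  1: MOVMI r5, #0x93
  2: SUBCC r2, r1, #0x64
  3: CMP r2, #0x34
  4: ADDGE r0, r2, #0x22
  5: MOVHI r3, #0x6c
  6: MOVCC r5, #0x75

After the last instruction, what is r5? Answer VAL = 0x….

0: ✓ CMP  NZCV=1001
1: ✓ MOVMI  r5←0x93
2: ✓ SUBCC  r2←0x78
3: ✓ CMP  NZCV=0010
4: ✓ ADDGE  r0←0x9a
5: ✓ MOVHI  r3←0x6c
6: · MOVCC

VAL = 0x93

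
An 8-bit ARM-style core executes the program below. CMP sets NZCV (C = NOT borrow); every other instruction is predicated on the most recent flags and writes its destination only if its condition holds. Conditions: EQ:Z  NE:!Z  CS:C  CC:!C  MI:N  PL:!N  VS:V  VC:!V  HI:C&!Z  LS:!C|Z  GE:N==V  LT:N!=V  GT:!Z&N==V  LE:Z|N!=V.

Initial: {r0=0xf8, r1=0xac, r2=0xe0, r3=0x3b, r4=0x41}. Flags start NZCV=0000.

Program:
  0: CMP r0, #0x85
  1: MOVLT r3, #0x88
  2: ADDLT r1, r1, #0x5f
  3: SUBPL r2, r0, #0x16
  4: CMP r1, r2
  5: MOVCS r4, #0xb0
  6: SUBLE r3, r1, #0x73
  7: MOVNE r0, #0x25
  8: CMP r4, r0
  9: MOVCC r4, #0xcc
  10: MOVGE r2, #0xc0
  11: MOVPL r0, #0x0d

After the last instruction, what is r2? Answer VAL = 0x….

[0] flags=0010 → (cmp)
[1] flags=0010 LT?F → skip
[2] flags=0010 LT?F → skip
[3] flags=0010 PL?T → r2=0xe2
[4] flags=1000 → (cmp)
[5] flags=1000 CS?F → skip
[6] flags=1000 LE?T → r3=0x39
[7] flags=1000 NE?T → r0=0x25
[8] flags=0010 → (cmp)
[9] flags=0010 CC?F → skip
[10] flags=0010 GE?T → r2=0xc0
[11] flags=0010 PL?T → r0=0x0d

VAL = 0xc0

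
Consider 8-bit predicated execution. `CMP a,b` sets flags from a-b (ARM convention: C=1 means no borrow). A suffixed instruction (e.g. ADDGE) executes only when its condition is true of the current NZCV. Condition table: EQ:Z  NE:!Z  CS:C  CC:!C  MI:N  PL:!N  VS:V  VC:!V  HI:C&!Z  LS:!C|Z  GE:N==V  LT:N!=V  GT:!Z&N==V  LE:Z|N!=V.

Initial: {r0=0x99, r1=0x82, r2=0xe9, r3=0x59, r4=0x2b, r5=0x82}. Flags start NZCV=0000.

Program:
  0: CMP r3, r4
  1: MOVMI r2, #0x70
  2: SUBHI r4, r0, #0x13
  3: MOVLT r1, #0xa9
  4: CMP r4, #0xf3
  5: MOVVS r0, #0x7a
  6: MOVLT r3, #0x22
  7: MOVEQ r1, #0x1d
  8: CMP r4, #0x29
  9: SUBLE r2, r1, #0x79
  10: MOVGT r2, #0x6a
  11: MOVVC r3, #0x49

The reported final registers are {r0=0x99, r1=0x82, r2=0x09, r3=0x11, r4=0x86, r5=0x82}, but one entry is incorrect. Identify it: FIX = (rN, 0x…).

FIX = (r3, 0x22)

0: ✓ CMP  NZCV=0010
1: · MOVMI
2: ✓ SUBHI  r4←0x86
3: · MOVLT
4: ✓ CMP  NZCV=1000
5: · MOVVS
6: ✓ MOVLT  r3←0x22
7: · MOVEQ
8: ✓ CMP  NZCV=0011
9: ✓ SUBLE  r2←0x09
10: · MOVGT
11: · MOVVC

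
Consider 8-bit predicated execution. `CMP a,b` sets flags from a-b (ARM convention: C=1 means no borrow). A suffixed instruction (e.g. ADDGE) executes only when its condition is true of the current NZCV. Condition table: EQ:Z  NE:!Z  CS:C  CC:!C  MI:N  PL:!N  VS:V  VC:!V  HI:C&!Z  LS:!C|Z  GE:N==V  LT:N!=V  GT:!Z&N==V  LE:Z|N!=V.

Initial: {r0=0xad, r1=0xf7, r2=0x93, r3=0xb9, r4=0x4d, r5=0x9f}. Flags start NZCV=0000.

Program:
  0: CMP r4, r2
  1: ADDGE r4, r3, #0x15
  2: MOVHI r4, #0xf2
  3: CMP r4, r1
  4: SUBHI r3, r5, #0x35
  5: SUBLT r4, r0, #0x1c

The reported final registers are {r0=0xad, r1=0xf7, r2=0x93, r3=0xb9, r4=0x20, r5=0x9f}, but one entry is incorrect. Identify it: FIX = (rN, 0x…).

[0] flags=1001 → (cmp)
[1] flags=1001 GE?T → r4=0xce
[2] flags=1001 HI?F → skip
[3] flags=1000 → (cmp)
[4] flags=1000 HI?F → skip
[5] flags=1000 LT?T → r4=0x91

FIX = (r4, 0x91)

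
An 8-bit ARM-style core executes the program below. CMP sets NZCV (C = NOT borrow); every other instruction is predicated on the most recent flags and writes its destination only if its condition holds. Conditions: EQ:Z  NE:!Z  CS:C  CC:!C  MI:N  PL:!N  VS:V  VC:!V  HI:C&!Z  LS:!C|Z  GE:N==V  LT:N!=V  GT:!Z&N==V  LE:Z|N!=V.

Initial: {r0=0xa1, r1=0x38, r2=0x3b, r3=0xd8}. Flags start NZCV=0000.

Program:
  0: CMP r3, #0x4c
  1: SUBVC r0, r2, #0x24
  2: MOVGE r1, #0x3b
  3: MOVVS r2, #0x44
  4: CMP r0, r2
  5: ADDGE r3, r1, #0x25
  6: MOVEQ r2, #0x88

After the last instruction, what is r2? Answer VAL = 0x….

0: ✓ CMP  NZCV=1010
1: ✓ SUBVC  r0←0x17
2: · MOVGE
3: · MOVVS
4: ✓ CMP  NZCV=1000
5: · ADDGE
6: · MOVEQ

VAL = 0x3b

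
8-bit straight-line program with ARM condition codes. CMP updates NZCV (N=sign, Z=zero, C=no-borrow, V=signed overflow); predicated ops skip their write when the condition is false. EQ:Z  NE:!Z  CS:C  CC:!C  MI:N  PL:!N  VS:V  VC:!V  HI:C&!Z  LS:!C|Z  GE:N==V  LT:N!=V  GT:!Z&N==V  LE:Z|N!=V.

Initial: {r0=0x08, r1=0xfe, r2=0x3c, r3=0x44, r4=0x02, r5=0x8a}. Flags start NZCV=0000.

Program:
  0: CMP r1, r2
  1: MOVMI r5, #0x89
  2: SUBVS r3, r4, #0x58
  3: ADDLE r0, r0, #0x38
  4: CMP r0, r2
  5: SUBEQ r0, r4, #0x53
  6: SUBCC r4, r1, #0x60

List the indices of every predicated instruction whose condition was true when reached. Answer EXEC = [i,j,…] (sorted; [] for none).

EXEC = [1,3]

[0] flags=1010 → (cmp)
[1] flags=1010 MI?T → r5=0x89
[2] flags=1010 VS?F → skip
[3] flags=1010 LE?T → r0=0x40
[4] flags=0010 → (cmp)
[5] flags=0010 EQ?F → skip
[6] flags=0010 CC?F → skip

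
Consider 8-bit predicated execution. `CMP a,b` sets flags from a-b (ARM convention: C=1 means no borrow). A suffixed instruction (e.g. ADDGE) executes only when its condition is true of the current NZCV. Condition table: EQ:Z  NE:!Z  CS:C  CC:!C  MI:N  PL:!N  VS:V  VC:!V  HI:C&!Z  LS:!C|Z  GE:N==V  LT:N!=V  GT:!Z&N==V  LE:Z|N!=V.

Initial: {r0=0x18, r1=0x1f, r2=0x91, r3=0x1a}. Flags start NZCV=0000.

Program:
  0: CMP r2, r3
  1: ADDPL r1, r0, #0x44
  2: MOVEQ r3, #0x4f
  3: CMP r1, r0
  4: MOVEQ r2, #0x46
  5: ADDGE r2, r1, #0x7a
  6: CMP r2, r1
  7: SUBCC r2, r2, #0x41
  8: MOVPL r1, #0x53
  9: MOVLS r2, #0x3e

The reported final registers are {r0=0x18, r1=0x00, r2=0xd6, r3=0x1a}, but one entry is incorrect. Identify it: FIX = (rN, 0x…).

FIX = (r1, 0x53)

[0] flags=0011 → (cmp)
[1] flags=0011 PL?T → r1=0x5c
[2] flags=0011 EQ?F → skip
[3] flags=0010 → (cmp)
[4] flags=0010 EQ?F → skip
[5] flags=0010 GE?T → r2=0xd6
[6] flags=0011 → (cmp)
[7] flags=0011 CC?F → skip
[8] flags=0011 PL?T → r1=0x53
[9] flags=0011 LS?F → skip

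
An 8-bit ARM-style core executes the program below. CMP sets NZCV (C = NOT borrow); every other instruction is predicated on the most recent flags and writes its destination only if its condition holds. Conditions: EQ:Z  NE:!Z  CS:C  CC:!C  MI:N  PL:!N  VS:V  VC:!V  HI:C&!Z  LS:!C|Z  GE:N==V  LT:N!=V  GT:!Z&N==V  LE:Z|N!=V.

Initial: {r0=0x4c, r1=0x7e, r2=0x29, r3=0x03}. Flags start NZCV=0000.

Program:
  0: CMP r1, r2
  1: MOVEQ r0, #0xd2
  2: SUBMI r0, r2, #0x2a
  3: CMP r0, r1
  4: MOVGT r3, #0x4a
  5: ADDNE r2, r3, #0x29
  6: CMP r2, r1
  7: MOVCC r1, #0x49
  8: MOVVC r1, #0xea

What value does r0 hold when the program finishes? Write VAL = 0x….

0: ✓ CMP  NZCV=0010
1: · MOVEQ
2: · SUBMI
3: ✓ CMP  NZCV=1000
4: · MOVGT
5: ✓ ADDNE  r2←0x2c
6: ✓ CMP  NZCV=1000
7: ✓ MOVCC  r1←0x49
8: ✓ MOVVC  r1←0xea

VAL = 0x4c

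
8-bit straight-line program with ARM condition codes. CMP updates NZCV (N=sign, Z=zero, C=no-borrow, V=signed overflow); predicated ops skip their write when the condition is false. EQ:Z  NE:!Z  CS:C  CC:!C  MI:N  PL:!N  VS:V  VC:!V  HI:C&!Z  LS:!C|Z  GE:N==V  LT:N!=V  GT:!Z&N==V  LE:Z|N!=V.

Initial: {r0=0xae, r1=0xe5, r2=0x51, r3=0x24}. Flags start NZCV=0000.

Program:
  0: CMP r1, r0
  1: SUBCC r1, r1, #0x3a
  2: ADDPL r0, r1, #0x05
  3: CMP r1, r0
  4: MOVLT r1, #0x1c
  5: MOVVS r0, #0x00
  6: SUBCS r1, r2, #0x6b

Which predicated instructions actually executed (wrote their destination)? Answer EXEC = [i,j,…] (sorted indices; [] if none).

EXEC = [2,4]

0: ✓ CMP  NZCV=0010
1: · SUBCC
2: ✓ ADDPL  r0←0xea
3: ✓ CMP  NZCV=1000
4: ✓ MOVLT  r1←0x1c
5: · MOVVS
6: · SUBCS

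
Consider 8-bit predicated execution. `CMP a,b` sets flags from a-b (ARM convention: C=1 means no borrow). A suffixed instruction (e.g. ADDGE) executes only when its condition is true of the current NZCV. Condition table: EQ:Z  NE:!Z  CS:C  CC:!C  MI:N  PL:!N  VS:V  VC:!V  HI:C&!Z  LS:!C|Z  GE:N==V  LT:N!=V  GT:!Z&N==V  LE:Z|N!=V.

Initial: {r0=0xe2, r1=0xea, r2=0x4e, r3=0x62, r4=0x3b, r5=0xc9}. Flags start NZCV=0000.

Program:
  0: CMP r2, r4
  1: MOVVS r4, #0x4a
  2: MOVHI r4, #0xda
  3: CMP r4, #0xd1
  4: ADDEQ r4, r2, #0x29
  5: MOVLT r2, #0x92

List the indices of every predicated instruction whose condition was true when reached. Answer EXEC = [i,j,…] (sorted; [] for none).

[0] flags=0010 → (cmp)
[1] flags=0010 VS?F → skip
[2] flags=0010 HI?T → r4=0xda
[3] flags=0010 → (cmp)
[4] flags=0010 EQ?F → skip
[5] flags=0010 LT?F → skip

EXEC = [2]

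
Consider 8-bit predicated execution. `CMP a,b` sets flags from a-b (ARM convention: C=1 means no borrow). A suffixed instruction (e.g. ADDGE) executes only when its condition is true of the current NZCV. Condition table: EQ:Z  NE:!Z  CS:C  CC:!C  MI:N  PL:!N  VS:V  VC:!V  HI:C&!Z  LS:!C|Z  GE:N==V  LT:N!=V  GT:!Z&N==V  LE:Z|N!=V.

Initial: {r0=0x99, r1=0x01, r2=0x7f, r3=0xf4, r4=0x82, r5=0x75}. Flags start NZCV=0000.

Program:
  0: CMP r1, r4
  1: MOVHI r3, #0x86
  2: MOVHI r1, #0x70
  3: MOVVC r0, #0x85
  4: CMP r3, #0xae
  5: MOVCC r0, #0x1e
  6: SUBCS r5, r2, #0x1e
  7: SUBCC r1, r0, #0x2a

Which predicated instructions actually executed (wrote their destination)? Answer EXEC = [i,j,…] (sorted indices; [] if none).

0: ✓ CMP  NZCV=0000
1: · MOVHI
2: · MOVHI
3: ✓ MOVVC  r0←0x85
4: ✓ CMP  NZCV=0010
5: · MOVCC
6: ✓ SUBCS  r5←0x61
7: · SUBCC

EXEC = [3,6]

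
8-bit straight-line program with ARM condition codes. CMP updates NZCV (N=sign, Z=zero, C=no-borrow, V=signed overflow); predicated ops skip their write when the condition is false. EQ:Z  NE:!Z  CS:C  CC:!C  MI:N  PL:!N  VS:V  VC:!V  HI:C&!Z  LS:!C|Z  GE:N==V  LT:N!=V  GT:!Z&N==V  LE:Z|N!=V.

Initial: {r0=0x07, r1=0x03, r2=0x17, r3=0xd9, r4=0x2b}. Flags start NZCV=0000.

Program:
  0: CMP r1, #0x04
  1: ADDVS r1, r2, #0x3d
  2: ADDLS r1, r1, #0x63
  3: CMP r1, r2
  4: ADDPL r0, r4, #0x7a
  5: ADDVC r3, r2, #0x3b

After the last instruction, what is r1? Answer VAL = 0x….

[0] flags=1000 → (cmp)
[1] flags=1000 VS?F → skip
[2] flags=1000 LS?T → r1=0x66
[3] flags=0010 → (cmp)
[4] flags=0010 PL?T → r0=0xa5
[5] flags=0010 VC?T → r3=0x52

VAL = 0x66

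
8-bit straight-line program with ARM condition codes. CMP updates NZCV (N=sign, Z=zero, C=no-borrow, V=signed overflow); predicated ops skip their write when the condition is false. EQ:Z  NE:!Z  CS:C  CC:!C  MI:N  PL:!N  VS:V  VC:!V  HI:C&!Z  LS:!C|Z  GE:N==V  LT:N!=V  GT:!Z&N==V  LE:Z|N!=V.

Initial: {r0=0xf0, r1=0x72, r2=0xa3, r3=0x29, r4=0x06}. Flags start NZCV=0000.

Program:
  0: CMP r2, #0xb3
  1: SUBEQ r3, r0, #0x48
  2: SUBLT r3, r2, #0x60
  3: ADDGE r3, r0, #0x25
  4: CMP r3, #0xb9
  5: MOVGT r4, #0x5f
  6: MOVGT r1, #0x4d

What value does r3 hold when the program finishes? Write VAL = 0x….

0: ✓ CMP  NZCV=1000
1: · SUBEQ
2: ✓ SUBLT  r3←0x43
3: · ADDGE
4: ✓ CMP  NZCV=1001
5: ✓ MOVGT  r4←0x5f
6: ✓ MOVGT  r1←0x4d

VAL = 0x43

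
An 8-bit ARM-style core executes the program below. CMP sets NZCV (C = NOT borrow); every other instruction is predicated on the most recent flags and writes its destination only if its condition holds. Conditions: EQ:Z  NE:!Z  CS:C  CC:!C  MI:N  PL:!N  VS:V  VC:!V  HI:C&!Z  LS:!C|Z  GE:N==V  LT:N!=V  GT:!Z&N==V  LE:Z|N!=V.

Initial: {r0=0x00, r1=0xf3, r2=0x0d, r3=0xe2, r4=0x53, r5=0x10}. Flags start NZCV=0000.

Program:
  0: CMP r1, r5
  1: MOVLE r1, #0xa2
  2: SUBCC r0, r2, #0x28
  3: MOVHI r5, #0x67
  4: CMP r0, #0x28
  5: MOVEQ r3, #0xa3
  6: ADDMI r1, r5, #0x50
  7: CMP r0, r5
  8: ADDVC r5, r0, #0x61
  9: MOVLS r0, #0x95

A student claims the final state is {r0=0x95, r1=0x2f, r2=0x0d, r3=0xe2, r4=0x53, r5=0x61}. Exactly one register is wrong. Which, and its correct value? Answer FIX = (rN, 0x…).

FIX = (r1, 0xb7)

[0] flags=1010 → (cmp)
[1] flags=1010 LE?T → r1=0xa2
[2] flags=1010 CC?F → skip
[3] flags=1010 HI?T → r5=0x67
[4] flags=1000 → (cmp)
[5] flags=1000 EQ?F → skip
[6] flags=1000 MI?T → r1=0xb7
[7] flags=1000 → (cmp)
[8] flags=1000 VC?T → r5=0x61
[9] flags=1000 LS?T → r0=0x95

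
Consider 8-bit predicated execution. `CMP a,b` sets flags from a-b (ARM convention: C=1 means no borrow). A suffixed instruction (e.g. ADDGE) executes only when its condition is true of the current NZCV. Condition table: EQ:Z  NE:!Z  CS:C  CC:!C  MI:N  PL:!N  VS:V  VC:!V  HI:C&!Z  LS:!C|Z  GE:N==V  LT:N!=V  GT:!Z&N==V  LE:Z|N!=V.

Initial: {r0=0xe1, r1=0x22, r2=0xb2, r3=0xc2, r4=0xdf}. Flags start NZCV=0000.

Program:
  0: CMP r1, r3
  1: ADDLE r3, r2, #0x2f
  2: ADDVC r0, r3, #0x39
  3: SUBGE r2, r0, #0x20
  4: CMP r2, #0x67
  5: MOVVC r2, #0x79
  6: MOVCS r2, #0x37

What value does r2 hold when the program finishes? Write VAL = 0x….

[0] flags=0000 → (cmp)
[1] flags=0000 LE?F → skip
[2] flags=0000 VC?T → r0=0xfb
[3] flags=0000 GE?T → r2=0xdb
[4] flags=0011 → (cmp)
[5] flags=0011 VC?F → skip
[6] flags=0011 CS?T → r2=0x37

VAL = 0x37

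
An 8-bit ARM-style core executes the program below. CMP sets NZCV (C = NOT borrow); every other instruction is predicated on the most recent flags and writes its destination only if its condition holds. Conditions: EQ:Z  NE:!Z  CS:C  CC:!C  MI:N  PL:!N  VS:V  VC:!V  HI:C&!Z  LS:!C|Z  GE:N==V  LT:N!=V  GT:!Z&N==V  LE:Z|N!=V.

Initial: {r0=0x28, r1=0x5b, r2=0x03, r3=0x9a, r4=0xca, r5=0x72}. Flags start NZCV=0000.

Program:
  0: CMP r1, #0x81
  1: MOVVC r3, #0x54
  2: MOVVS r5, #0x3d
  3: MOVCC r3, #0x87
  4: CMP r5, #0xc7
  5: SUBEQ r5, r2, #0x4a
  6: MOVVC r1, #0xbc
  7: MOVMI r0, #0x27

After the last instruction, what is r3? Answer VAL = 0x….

VAL = 0x87

[0] flags=1001 → (cmp)
[1] flags=1001 VC?F → skip
[2] flags=1001 VS?T → r5=0x3d
[3] flags=1001 CC?T → r3=0x87
[4] flags=0000 → (cmp)
[5] flags=0000 EQ?F → skip
[6] flags=0000 VC?T → r1=0xbc
[7] flags=0000 MI?F → skip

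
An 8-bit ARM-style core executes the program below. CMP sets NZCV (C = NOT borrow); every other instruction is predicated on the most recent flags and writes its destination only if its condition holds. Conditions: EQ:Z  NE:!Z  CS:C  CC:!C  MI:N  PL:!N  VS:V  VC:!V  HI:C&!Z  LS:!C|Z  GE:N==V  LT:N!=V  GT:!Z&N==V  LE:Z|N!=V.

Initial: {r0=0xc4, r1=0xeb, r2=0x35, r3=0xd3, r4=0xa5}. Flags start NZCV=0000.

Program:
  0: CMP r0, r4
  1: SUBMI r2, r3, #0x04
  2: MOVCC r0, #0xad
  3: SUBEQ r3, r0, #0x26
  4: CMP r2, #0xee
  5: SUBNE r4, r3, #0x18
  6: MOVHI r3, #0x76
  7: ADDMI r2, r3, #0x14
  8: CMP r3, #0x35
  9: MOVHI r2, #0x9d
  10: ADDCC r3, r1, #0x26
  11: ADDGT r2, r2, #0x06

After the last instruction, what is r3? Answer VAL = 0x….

VAL = 0xd3

0: ✓ CMP  NZCV=0010
1: · SUBMI
2: · MOVCC
3: · SUBEQ
4: ✓ CMP  NZCV=0000
5: ✓ SUBNE  r4←0xbb
6: · MOVHI
7: · ADDMI
8: ✓ CMP  NZCV=1010
9: ✓ MOVHI  r2←0x9d
10: · ADDCC
11: · ADDGT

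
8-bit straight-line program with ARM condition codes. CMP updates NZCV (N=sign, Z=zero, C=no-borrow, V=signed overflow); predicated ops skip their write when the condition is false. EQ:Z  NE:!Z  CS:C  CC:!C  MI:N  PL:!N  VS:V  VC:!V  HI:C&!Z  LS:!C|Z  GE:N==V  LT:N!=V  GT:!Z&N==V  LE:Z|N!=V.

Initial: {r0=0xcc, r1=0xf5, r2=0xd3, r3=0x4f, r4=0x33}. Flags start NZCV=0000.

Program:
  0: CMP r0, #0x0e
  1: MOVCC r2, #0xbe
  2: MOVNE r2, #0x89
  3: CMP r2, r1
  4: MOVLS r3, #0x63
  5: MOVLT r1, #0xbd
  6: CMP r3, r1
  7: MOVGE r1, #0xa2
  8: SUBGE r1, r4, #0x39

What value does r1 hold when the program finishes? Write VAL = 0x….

VAL = 0xfa

[0] flags=1010 → (cmp)
[1] flags=1010 CC?F → skip
[2] flags=1010 NE?T → r2=0x89
[3] flags=1000 → (cmp)
[4] flags=1000 LS?T → r3=0x63
[5] flags=1000 LT?T → r1=0xbd
[6] flags=1001 → (cmp)
[7] flags=1001 GE?T → r1=0xa2
[8] flags=1001 GE?T → r1=0xfa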